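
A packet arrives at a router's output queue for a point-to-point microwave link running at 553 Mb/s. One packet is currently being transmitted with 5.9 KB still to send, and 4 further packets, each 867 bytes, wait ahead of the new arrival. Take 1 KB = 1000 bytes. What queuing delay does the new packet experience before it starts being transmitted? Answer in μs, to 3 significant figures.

Each queued packet: L/R = 6936/553000000 = 12.5425 μs.
4 queued → 50.17 μs.
Plus remaining 47200 bits of current packet: 85.3526 μs.
Queuing delay = 136 μs.

136 μs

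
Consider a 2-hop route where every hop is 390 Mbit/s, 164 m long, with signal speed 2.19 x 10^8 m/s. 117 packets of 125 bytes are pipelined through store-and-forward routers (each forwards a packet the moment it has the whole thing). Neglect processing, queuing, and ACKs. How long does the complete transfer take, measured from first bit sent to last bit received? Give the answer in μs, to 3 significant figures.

304 μs

Per-hop transmission t_tx = L/R = 1000/390000000 = 2.5641 μs.
Per-hop propagation t_prop = 164/219000000 = 0.748858 μs.
Pipeline fill: first packet needs 2·t_tx to clear all hops; remaining 116 packets each add one t_tx.
Total = (2+117-1)·t_tx + 2·t_prop = 118·2.5641 + 2·0.748858 = 304 μs.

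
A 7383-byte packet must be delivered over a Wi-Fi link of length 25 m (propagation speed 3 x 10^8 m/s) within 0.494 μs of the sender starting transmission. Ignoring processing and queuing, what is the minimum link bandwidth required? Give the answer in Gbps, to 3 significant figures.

144 Gbps

L = 59064 bits.
Propagation delay = 25 / 300000000 = 0.0833333 μs.
Transmission budget = 0.494 − 0.0833333 = 0.410667 μs.
R ≥ L / t_tx = 59064 bits / 4.10667e-07 s = 144 Gbps.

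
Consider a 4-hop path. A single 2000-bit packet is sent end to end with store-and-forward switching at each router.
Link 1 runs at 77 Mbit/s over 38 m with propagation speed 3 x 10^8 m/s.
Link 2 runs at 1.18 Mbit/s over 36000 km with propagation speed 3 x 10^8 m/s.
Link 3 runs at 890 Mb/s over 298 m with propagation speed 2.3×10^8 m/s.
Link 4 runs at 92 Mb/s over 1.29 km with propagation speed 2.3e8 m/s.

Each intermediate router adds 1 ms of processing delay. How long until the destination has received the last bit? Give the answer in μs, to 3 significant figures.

125000 μs

Transmission delays (L/R per hop): 25.974, 1694.92, 2.24719, 21.7391 μs; sum = 1744.88 μs.
Propagation delays (d/s per hop): 0.126667, 120000, 1.29565, 5.6087 μs; sum = 120007 μs.
Processing at 3 router(s): 3 × 1 ms = 3000 μs.
End-to-end = 125000 μs.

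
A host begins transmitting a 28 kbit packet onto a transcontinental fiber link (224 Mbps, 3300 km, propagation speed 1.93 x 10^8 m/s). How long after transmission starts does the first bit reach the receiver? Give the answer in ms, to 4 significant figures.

17.10 ms

First bit experiences only propagation delay: d/s = 3300000/193000000 = 17.10 ms.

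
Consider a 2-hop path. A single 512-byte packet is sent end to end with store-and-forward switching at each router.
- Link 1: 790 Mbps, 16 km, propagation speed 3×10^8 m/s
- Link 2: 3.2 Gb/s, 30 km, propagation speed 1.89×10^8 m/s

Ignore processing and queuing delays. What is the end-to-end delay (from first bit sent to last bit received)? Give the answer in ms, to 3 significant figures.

0.219 ms

L = 512 × 8 = 4096 bits.
Transmission delays (L/R per hop): 0.00518481, 0.00128 ms; sum = 0.00646481 ms.
Propagation delays (d/s per hop): 0.0533333, 0.15873 ms; sum = 0.212063 ms.
End-to-end = 0.219 ms.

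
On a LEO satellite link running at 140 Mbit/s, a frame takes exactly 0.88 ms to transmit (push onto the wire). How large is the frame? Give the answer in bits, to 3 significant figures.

123000 bits

L = R × t_tx = 140000000 b/s × 0.00088 s = 123200 bits.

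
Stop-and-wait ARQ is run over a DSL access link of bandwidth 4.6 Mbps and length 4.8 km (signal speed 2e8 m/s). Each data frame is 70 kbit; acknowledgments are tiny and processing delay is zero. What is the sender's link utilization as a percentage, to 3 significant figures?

t_tx = L/R = 70000/4600000 = 0.0152174 s.
t_prop = 4800/200000000 = 2.4e-05 s; RTT = 4.8e-05 s.
Cycle = t_tx + RTT = 0.0152654 s.
Utilization = t_tx / cycle = 0.0152174/0.0152654 = 99.7 %.

99.7 %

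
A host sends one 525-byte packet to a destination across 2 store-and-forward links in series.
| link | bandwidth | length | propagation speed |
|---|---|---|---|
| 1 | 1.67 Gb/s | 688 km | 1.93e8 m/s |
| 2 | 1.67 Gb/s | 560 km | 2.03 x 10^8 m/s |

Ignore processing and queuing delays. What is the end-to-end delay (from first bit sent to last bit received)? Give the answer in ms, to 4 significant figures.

6.328 ms

L = 525 × 8 = 4200 bits.
Transmission delay per hop = L/R = 4200/1670000000 = 0.00251497 ms; 2 hops → 0.00502994 ms.
Propagation delays (d/s per hop): 3.56477, 2.75862 ms; sum = 6.32339 ms.
End-to-end = 6.328 ms.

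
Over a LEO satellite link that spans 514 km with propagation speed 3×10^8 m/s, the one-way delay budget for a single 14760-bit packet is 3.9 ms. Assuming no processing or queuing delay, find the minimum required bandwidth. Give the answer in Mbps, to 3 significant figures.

6.75 Mbps

Propagation delay = 514000 / 300000000 = 1.71333 ms.
Transmission budget = 3.9 − 1.71333 = 2.18667 ms.
R ≥ L / t_tx = 14760 bits / 0.00218667 s = 6.75 Mbps.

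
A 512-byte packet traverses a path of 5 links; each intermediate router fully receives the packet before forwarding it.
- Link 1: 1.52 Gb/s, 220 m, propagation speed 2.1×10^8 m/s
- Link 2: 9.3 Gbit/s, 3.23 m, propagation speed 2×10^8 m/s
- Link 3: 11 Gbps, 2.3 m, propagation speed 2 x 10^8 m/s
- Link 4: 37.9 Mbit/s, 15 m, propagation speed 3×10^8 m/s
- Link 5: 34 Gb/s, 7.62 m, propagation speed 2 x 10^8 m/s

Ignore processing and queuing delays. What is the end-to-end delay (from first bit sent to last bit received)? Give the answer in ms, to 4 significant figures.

0.1129 ms

L = 512 × 8 = 4096 bits.
Transmission delays (L/R per hop): 0.00269474, 0.00044043, 0.000372364, 0.108074, 0.000120471 ms; sum = 0.111702 ms.
Propagation delays (d/s per hop): 0.00104762, 1.615e-05, 1.15e-05, 5e-05, 3.81e-05 ms; sum = 0.00116337 ms.
End-to-end = 0.1129 ms.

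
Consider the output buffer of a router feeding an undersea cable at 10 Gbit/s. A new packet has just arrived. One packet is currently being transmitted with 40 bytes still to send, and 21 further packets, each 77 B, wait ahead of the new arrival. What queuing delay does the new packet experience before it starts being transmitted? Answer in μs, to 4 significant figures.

1.326 μs

Each queued packet: L/R = 616/10000000000 = 0.0616 μs.
21 queued → 1.2936 μs.
Plus remaining 320 bits of current packet: 0.032 μs.
Queuing delay = 1.326 μs.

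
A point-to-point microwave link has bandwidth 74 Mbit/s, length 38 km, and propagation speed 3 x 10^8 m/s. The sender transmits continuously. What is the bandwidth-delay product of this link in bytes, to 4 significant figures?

1172 bytes

Propagation delay = 38000 / 300000000 = 0.000126667 s.
BDP = R × t_prop = 74000000 × 0.000126667 = 9373.33 bits.
In bytes: 9373.33/8 = 1172 bytes.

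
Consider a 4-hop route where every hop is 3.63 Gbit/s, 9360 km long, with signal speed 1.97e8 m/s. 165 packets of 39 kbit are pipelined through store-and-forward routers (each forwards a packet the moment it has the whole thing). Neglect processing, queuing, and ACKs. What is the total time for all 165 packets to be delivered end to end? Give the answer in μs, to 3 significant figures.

192000 μs

Per-hop transmission t_tx = L/R = 39000/3630000000 = 10.7438 μs.
Per-hop propagation t_prop = 9360000/197000000 = 47512.7 μs.
Pipeline fill: first packet needs 4·t_tx to clear all hops; remaining 164 packets each add one t_tx.
Total = (4+165-1)·t_tx + 4·t_prop = 168·10.7438 + 4·47512.7 = 192000 μs.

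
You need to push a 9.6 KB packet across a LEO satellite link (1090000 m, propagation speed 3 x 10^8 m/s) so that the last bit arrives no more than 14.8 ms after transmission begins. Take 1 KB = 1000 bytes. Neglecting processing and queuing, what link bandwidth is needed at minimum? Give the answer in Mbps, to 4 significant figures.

L = 76800 bits.
Propagation delay = 1090000 / 300000000 = 3.63333 ms.
Transmission budget = 14.8 − 3.63333 = 11.1667 ms.
R ≥ L / t_tx = 76800 bits / 0.0111667 s = 6.878 Mbps.

6.878 Mbps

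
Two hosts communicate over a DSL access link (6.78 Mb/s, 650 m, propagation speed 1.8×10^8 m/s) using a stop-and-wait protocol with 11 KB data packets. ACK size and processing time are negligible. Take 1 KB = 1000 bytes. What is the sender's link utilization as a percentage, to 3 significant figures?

t_tx = L/R = 88000/6780000 = 0.0129794 s.
t_prop = 650/180000000 = 3.61111e-06 s; RTT = 7.22222e-06 s.
Cycle = t_tx + RTT = 0.0129866 s.
Utilization = t_tx / cycle = 0.0129794/0.0129866 = 99.9 %.

99.9 %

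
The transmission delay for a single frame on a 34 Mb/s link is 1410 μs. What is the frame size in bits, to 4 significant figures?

47940 bits

L = R × t_tx = 34000000 b/s × 0.00141 s = 47940 bits.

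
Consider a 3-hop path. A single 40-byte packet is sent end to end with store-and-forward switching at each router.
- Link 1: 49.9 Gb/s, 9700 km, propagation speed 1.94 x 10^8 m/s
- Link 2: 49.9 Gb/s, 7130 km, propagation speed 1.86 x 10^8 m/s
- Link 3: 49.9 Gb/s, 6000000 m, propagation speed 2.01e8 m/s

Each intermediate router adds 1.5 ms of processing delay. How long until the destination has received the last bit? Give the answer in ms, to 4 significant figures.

121.2 ms

L = 40 × 8 = 320 bits.
Transmission delay per hop = L/R = 320/49900000000 = 6.41283e-06 ms; 3 hops → 1.92385e-05 ms.
Propagation delays (d/s per hop): 50, 38.3333, 29.8507 ms; sum = 118.184 ms.
Processing at 2 router(s): 2 × 1.5 ms = 3 ms.
End-to-end = 121.2 ms.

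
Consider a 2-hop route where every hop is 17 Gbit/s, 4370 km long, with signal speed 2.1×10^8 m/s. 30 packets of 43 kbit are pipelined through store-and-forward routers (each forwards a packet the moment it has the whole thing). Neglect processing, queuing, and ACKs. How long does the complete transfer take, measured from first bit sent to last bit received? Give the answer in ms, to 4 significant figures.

41.70 ms

Per-hop transmission t_tx = L/R = 43000/17000000000 = 0.00252941 ms.
Per-hop propagation t_prop = 4370000/210000000 = 20.8095 ms.
Pipeline fill: first packet needs 2·t_tx to clear all hops; remaining 29 packets each add one t_tx.
Total = (2+30-1)·t_tx + 2·t_prop = 31·0.00252941 + 2·20.8095 = 41.70 ms.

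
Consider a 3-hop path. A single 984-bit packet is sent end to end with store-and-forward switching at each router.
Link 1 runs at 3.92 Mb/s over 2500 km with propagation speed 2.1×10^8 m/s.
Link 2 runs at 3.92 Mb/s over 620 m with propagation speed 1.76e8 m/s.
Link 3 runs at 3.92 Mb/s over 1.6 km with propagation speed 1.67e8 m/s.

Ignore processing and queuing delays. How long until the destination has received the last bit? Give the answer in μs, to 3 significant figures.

12700 μs

Transmission delay per hop = L/R = 984/3920000 = 251.02 μs; 3 hops → 753.061 μs.
Propagation delays (d/s per hop): 11904.8, 3.52273, 9.58084 μs; sum = 11917.9 μs.
End-to-end = 12700 μs.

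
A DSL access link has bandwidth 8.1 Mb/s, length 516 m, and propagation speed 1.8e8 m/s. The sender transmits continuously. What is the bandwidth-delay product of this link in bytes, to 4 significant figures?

Propagation delay = 516 / 180000000 = 2.86667e-06 s.
BDP = R × t_prop = 8100000 × 2.86667e-06 = 23.22 bits.
In bytes: 23.22/8 = 2.903 bytes.

2.903 bytes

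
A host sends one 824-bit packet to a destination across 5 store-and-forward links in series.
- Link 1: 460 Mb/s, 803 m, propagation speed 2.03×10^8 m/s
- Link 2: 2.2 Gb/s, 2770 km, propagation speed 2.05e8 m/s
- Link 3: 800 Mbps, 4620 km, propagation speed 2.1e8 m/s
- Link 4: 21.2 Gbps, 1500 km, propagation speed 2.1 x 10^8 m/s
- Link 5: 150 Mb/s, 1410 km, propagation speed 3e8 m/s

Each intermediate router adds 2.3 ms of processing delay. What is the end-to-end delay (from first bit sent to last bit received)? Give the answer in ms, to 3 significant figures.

56.6 ms

Transmission delays (L/R per hop): 0.0017913, 0.000374545, 0.00103, 3.88679e-05, 0.00549333 ms; sum = 0.00872805 ms.
Propagation delays (d/s per hop): 0.00395567, 13.5122, 22, 7.14286, 4.7 ms; sum = 47.359 ms.
Processing at 4 router(s): 4 × 2.3 ms = 9.2 ms.
End-to-end = 56.6 ms.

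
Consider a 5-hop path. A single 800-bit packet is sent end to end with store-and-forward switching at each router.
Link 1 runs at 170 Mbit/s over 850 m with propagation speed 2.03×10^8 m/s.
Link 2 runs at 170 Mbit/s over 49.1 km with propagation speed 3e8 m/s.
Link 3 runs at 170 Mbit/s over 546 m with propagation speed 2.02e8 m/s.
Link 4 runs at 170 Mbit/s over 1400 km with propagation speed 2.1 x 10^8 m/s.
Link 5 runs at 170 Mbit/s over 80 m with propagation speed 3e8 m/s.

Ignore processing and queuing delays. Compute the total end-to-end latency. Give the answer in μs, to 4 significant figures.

Transmission delay per hop = L/R = 800/170000000 = 4.70588 μs; 5 hops → 23.5294 μs.
Propagation delays (d/s per hop): 4.18719, 163.667, 2.70297, 6666.67, 0.266667 μs; sum = 6837.49 μs.
End-to-end = 6861 μs.

6861 μs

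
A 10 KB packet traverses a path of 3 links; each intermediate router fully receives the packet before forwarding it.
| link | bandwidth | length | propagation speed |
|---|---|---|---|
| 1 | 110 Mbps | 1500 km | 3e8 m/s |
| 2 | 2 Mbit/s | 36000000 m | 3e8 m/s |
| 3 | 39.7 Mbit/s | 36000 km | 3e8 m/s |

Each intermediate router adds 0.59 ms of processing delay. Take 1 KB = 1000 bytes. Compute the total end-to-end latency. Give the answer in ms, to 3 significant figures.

L = 80000 bits.
Transmission delays (L/R per hop): 0.727273, 40, 2.01511 ms; sum = 42.7424 ms.
Propagation delays (d/s per hop): 5, 120, 120 ms; sum = 245 ms.
Processing at 2 router(s): 2 × 0.59 ms = 1.18 ms.
End-to-end = 289 ms.

289 ms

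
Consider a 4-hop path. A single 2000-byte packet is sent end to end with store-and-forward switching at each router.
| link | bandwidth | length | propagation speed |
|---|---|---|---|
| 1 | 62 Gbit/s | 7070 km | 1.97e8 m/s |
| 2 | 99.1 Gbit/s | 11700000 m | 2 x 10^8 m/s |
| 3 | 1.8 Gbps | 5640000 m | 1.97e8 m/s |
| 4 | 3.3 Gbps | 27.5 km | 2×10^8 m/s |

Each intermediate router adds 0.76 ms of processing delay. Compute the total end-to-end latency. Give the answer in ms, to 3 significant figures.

125 ms

L = 2000 × 8 = 16000 bits.
Transmission delays (L/R per hop): 0.000258065, 0.000161453, 0.00888889, 0.00484848 ms; sum = 0.0141569 ms.
Propagation delays (d/s per hop): 35.8883, 58.5, 28.6294, 0.1375 ms; sum = 123.155 ms.
Processing at 3 router(s): 3 × 0.76 ms = 2.28 ms.
End-to-end = 125 ms.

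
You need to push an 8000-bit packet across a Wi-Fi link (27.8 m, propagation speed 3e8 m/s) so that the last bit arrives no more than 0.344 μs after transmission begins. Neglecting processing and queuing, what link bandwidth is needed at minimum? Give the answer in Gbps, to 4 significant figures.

31.83 Gbps

Propagation delay = 27.8 / 300000000 = 0.0926667 μs.
Transmission budget = 0.344 − 0.0926667 = 0.251333 μs.
R ≥ L / t_tx = 8000 bits / 2.51333e-07 s = 31.83 Gbps.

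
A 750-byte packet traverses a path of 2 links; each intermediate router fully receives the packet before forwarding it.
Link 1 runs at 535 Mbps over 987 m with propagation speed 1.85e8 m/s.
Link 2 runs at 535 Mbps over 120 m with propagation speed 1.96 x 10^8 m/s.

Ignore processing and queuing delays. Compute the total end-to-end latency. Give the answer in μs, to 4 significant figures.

28.38 μs

L = 750 × 8 = 6000 bits.
Transmission delay per hop = L/R = 6000/535000000 = 11.215 μs; 2 hops → 22.4299 μs.
Propagation delays (d/s per hop): 5.33514, 0.612245 μs; sum = 5.94738 μs.
End-to-end = 28.38 μs.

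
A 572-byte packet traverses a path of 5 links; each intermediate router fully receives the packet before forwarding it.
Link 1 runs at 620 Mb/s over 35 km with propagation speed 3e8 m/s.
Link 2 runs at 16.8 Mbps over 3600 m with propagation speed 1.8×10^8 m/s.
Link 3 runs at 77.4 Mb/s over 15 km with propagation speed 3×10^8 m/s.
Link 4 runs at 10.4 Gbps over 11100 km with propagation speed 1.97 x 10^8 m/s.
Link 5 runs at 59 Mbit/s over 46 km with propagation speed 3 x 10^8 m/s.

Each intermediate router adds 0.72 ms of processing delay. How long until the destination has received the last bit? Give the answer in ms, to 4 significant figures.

L = 572 × 8 = 4576 bits.
Transmission delays (L/R per hop): 0.00738065, 0.272381, 0.0591214, 0.00044, 0.0775593 ms; sum = 0.416882 ms.
Propagation delays (d/s per hop): 0.116667, 0.02, 0.05, 56.3452, 0.153333 ms; sum = 56.6852 ms.
Processing at 4 router(s): 4 × 0.72 ms = 2.88 ms.
End-to-end = 59.98 ms.

59.98 ms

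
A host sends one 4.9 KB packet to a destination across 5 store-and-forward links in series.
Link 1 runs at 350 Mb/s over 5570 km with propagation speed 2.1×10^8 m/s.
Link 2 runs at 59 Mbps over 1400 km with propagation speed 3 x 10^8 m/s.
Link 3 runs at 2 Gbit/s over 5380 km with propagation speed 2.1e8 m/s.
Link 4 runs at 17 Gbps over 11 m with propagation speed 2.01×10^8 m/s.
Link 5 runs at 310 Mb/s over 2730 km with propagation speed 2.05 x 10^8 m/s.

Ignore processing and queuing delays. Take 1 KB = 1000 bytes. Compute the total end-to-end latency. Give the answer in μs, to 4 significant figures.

71050 μs

L = 39200 bits.
Transmission delays (L/R per hop): 112, 664.407, 19.6, 2.30588, 126.452 μs; sum = 924.764 μs.
Propagation delays (d/s per hop): 26523.8, 4666.67, 25619, 0.0547264, 13317.1 μs; sum = 70126.7 μs.
End-to-end = 71050 μs.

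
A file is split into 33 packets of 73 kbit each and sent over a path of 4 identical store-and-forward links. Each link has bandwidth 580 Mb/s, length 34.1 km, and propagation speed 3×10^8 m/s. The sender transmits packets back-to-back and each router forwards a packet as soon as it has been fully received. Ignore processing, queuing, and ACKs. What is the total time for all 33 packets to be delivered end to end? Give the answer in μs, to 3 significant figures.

4990 μs

Per-hop transmission t_tx = L/R = 73000/580000000 = 125.862 μs.
Per-hop propagation t_prop = 34100/300000000 = 113.667 μs.
Pipeline fill: first packet needs 4·t_tx to clear all hops; remaining 32 packets each add one t_tx.
Total = (4+33-1)·t_tx + 4·t_prop = 36·125.862 + 4·113.667 = 4990 μs.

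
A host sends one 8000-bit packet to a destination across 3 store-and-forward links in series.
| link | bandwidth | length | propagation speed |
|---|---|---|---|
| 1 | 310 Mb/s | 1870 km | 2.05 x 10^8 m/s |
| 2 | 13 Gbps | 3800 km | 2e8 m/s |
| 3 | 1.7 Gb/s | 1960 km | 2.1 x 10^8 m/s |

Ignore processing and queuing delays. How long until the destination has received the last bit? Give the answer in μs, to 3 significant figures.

Transmission delays (L/R per hop): 25.8065, 0.615385, 4.70588 μs; sum = 31.1277 μs.
Propagation delays (d/s per hop): 9121.95, 19000, 9333.33 μs; sum = 37455.3 μs.
End-to-end = 37500 μs.

37500 μs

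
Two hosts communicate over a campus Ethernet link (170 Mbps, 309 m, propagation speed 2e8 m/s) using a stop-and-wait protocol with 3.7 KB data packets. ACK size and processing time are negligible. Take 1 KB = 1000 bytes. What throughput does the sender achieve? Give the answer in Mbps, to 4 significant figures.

t_tx = L/R = 29600/170000000 = 0.000174118 s.
t_prop = 309/200000000 = 1.545e-06 s; RTT = 3.09e-06 s.
Cycle = t_tx + RTT = 0.000177208 s.
Throughput = L / cycle = 29600 / 0.000177208 = 167.0 Mbps.

167.0 Mbps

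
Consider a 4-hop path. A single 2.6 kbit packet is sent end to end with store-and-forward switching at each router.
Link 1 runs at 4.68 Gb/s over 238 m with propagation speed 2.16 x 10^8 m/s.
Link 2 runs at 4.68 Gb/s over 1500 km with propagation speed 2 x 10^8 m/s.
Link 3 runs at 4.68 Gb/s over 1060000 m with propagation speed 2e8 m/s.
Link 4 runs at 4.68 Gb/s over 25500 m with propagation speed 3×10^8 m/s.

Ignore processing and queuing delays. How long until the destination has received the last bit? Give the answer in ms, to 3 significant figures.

L = 2600 bits.
Transmission delay per hop = L/R = 2600/4680000000 = 0.000555556 ms; 4 hops → 0.00222222 ms.
Propagation delays (d/s per hop): 0.00110185, 7.5, 5.3, 0.085 ms; sum = 12.8861 ms.
End-to-end = 12.9 ms.

12.9 ms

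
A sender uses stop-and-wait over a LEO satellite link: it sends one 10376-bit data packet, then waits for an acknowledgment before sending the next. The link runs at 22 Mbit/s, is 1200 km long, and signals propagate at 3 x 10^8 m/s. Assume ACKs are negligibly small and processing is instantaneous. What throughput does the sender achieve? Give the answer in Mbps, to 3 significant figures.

t_tx = L/R = 10376/22000000 = 0.000471636 s.
t_prop = 1200000/300000000 = 0.004 s; RTT = 0.008 s.
Cycle = t_tx + RTT = 0.00847164 s.
Throughput = L / cycle = 10376 / 0.00847164 = 1.22 Mbps.

1.22 Mbps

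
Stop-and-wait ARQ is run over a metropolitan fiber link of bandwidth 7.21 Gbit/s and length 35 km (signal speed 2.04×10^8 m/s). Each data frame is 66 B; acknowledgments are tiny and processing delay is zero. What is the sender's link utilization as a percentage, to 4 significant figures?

t_tx = L/R = 528/7210000000 = 7.32316e-08 s.
t_prop = 35000/204000000 = 0.000171569 s; RTT = 0.000343137 s.
Cycle = t_tx + RTT = 0.00034321 s.
Utilization = t_tx / cycle = 7.32316e-08/0.00034321 = 0.02134 %.

0.02134 %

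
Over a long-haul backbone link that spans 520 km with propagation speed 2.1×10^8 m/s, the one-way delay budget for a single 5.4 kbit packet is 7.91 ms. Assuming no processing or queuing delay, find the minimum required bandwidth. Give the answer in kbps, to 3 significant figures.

994 kbps

Propagation delay = 520000 / 210000000 = 2.47619 ms.
Transmission budget = 7.91 − 2.47619 = 5.43381 ms.
R ≥ L / t_tx = 5400 bits / 0.00543381 s = 994 kbps.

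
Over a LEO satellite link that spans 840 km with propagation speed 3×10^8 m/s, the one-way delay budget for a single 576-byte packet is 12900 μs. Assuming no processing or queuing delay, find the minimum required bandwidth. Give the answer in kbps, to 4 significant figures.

L = 4608 bits.
Propagation delay = 840000 / 300000000 = 2800 μs.
Transmission budget = 12900 − 2800 = 10100 μs.
R ≥ L / t_tx = 4608 bits / 0.0101 s = 456.2 kbps.

456.2 kbps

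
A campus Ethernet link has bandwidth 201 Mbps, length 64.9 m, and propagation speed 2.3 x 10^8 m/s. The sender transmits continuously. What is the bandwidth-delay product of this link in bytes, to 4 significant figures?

7.090 bytes

Propagation delay = 64.9 / 2.3e+08 = 2.82174e-07 s.
BDP = R × t_prop = 201000000 × 2.82174e-07 = 56.717 bits.
In bytes: 56.717/8 = 7.090 bytes.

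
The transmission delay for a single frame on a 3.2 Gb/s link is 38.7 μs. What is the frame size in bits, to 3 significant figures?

L = R × t_tx = 3200000000 b/s × 3.87e-05 s = 123840 bits.

124000 bits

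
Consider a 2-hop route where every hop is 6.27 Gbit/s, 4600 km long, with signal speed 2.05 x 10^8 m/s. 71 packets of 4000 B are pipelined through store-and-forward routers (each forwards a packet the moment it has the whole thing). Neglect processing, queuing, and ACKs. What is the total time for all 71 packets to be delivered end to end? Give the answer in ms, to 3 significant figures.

45.2 ms

Per-hop transmission t_tx = L/R = 32000/6270000000 = 0.00510367 ms.
Per-hop propagation t_prop = 4600000/2.05e+08 = 22.439 ms.
Pipeline fill: first packet needs 2·t_tx to clear all hops; remaining 70 packets each add one t_tx.
Total = (2+71-1)·t_tx + 2·t_prop = 72·0.00510367 + 2·22.439 = 45.2 ms.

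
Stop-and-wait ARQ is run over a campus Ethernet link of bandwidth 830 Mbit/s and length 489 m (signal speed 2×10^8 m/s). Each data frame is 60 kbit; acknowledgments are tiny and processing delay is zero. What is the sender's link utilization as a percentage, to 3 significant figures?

93.7 %

t_tx = L/R = 60000/830000000 = 7.22892e-05 s.
t_prop = 489/200000000 = 2.445e-06 s; RTT = 4.89e-06 s.
Cycle = t_tx + RTT = 7.71792e-05 s.
Utilization = t_tx / cycle = 7.22892e-05/7.71792e-05 = 93.7 %.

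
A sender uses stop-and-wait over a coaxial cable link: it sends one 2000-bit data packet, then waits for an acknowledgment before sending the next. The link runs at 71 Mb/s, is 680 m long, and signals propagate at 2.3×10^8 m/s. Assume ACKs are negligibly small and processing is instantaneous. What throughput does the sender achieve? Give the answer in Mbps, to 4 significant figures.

58.68 Mbps

t_tx = L/R = 2000/71000000 = 2.8169e-05 s.
t_prop = 680/2.3e+08 = 2.95652e-06 s; RTT = 5.91304e-06 s.
Cycle = t_tx + RTT = 3.40821e-05 s.
Throughput = L / cycle = 2000 / 3.40821e-05 = 58.68 Mbps.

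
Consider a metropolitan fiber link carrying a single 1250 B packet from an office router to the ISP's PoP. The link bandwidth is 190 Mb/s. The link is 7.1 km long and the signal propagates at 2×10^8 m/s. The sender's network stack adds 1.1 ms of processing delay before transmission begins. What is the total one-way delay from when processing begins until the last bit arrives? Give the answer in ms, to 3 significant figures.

L = 1250 × 8 = 10000 bits.
Transmission delay = L/R = 10000 / 190000000 = 0.0526316 ms.
Propagation delay = d/s = 7100 m / 200000000 m/s = 0.0355 ms.
Plus processing delay 1.1 ms = 1.1 ms.
Total = 1.19 ms.

1.19 ms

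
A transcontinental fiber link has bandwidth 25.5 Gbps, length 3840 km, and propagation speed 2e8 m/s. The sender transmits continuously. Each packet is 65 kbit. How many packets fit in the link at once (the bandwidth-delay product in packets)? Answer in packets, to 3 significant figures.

Propagation delay = 3840000 / 200000000 = 0.0192 s.
BDP = R × t_prop = 25500000000 × 0.0192 = 489600000 bits.
In packets of 65000 bits: 7530 packets.

7530 packets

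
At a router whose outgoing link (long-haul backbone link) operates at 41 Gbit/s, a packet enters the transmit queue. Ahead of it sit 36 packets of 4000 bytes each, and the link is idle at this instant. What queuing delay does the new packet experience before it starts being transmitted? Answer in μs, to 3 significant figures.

Each queued packet: L/R = 32000/41000000000 = 0.780488 μs.
36 queued → 28.0976 μs.
Queuing delay = 28.1 μs.

28.1 μs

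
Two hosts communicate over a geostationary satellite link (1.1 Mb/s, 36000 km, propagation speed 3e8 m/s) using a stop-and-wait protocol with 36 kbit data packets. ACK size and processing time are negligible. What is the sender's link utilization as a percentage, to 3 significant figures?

12.0 %

t_tx = L/R = 36000/1100000 = 0.0327273 s.
t_prop = 36000000/300000000 = 0.12 s; RTT = 0.24 s.
Cycle = t_tx + RTT = 0.272727 s.
Utilization = t_tx / cycle = 0.0327273/0.272727 = 12.0 %.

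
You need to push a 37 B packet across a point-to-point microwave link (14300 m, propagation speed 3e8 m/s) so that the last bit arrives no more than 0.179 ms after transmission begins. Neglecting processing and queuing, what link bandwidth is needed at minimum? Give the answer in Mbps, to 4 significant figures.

2.254 Mbps

L = 296 bits.
Propagation delay = 14300 / 300000000 = 0.0476667 ms.
Transmission budget = 0.179 − 0.0476667 = 0.131333 ms.
R ≥ L / t_tx = 296 bits / 0.000131333 s = 2.254 Mbps.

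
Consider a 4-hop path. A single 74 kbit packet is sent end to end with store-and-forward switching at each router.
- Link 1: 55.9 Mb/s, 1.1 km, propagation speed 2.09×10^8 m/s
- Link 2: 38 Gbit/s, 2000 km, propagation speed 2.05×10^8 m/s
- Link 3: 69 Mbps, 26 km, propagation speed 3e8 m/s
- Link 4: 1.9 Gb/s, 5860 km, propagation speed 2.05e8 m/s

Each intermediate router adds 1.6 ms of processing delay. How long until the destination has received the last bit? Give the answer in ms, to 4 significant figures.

45.67 ms

L = 74000 bits.
Transmission delays (L/R per hop): 1.32379, 0.00194737, 1.07246, 0.0389474 ms; sum = 2.43715 ms.
Propagation delays (d/s per hop): 0.00526316, 9.7561, 0.0866667, 28.5854 ms; sum = 38.4334 ms.
Processing at 3 router(s): 3 × 1.6 ms = 4.8 ms.
End-to-end = 45.67 ms.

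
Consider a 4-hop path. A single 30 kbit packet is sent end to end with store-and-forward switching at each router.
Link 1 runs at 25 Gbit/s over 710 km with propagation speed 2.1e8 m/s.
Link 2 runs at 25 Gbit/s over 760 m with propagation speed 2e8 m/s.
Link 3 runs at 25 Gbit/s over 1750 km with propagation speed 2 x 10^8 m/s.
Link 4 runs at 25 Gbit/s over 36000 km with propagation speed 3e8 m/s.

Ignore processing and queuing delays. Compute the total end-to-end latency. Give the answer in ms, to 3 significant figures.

132 ms

L = 30000 bits.
Transmission delay per hop = L/R = 30000/25000000000 = 0.0012 ms; 4 hops → 0.0048 ms.
Propagation delays (d/s per hop): 3.38095, 0.0038, 8.75, 120 ms; sum = 132.135 ms.
End-to-end = 132 ms.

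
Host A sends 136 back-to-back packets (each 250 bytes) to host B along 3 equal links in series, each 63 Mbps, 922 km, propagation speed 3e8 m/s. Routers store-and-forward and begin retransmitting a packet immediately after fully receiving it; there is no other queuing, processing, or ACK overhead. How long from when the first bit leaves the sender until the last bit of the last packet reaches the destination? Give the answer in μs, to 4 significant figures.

Per-hop transmission t_tx = L/R = 2000/63000000 = 31.746 μs.
Per-hop propagation t_prop = 922000/300000000 = 3073.33 μs.
Pipeline fill: first packet needs 3·t_tx to clear all hops; remaining 135 packets each add one t_tx.
Total = (3+136-1)·t_tx + 3·t_prop = 138·31.746 + 3·3073.33 = 13600 μs.

13600 μs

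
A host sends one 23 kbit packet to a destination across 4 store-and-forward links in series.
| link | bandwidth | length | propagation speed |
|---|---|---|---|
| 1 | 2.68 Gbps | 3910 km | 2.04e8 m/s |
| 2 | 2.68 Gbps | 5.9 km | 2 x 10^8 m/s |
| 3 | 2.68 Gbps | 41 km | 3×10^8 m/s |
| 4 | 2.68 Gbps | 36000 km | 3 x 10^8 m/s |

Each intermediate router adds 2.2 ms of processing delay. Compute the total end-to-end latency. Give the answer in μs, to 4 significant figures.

L = 23000 bits.
Transmission delay per hop = L/R = 23000/2680000000 = 8.58209 μs; 4 hops → 34.3284 μs.
Propagation delays (d/s per hop): 19166.7, 29.5, 136.667, 120000 μs; sum = 139333 μs.
Processing at 3 router(s): 3 × 2.2 ms = 6600 μs.
End-to-end = 146000 μs.

146000 μs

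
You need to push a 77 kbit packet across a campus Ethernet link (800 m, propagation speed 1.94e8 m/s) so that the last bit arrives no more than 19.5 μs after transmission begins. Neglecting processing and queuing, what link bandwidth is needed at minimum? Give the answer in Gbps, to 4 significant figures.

Propagation delay = 800 / 194000000 = 4.12371 μs.
Transmission budget = 19.5 − 4.12371 = 15.3763 μs.
R ≥ L / t_tx = 77000 bits / 1.53763e-05 s = 5.008 Gbps.

5.008 Gbps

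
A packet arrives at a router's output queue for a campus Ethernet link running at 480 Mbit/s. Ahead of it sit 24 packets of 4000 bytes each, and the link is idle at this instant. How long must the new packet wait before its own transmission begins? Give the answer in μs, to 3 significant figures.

Each queued packet: L/R = 32000/480000000 = 66.6667 μs.
24 queued → 1600 μs.
Queuing delay = 1600 μs.

1600 μs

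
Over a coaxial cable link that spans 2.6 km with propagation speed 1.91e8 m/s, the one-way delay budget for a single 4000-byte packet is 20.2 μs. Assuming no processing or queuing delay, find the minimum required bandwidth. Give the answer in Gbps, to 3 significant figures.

L = 32000 bits.
Propagation delay = 2600 / 191000000 = 13.6126 μs.
Transmission budget = 20.2 − 13.6126 = 6.58743 μs.
R ≥ L / t_tx = 32000 bits / 6.58743e-06 s = 4.86 Gbps.

4.86 Gbps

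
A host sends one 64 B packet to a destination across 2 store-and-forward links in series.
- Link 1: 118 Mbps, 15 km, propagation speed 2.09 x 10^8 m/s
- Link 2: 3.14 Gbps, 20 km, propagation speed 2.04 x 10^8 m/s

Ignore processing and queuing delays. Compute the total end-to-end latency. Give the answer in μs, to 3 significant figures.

L = 64 × 8 = 512 bits.
Transmission delays (L/R per hop): 4.33898, 0.163057 μs; sum = 4.50204 μs.
Propagation delays (d/s per hop): 71.7703, 98.0392 μs; sum = 169.81 μs.
End-to-end = 174 μs.

174 μs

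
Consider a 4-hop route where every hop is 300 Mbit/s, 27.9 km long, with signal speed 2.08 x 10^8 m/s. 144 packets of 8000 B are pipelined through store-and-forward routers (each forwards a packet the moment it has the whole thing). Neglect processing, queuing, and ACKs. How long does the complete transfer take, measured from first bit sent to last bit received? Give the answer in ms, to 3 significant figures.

Per-hop transmission t_tx = L/R = 64000/300000000 = 0.213333 ms.
Per-hop propagation t_prop = 27900/208000000 = 0.134135 ms.
Pipeline fill: first packet needs 4·t_tx to clear all hops; remaining 143 packets each add one t_tx.
Total = (4+144-1)·t_tx + 4·t_prop = 147·0.213333 + 4·0.134135 = 31.9 ms.

31.9 ms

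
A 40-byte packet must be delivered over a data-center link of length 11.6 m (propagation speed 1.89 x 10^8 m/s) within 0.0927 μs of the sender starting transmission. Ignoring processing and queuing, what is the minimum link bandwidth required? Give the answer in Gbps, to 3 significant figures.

10.2 Gbps

L = 320 bits.
Propagation delay = 11.6 / 189000000 = 0.0613757 μs.
Transmission budget = 0.0927 − 0.0613757 = 0.0313243 μs.
R ≥ L / t_tx = 320 bits / 3.13243e-08 s = 10.2 Gbps.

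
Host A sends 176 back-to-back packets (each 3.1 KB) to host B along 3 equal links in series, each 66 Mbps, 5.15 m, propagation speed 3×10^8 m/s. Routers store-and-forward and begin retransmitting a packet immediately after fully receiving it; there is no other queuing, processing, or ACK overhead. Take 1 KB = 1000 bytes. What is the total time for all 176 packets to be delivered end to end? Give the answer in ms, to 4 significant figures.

66.88 ms

Per-hop transmission t_tx = L/R = 24800/66000000 = 0.375758 ms.
Per-hop propagation t_prop = 5.15/300000000 = 1.71667e-05 ms.
Pipeline fill: first packet needs 3·t_tx to clear all hops; remaining 175 packets each add one t_tx.
Total = (3+176-1)·t_tx + 3·t_prop = 178·0.375758 + 3·1.71667e-05 = 66.88 ms.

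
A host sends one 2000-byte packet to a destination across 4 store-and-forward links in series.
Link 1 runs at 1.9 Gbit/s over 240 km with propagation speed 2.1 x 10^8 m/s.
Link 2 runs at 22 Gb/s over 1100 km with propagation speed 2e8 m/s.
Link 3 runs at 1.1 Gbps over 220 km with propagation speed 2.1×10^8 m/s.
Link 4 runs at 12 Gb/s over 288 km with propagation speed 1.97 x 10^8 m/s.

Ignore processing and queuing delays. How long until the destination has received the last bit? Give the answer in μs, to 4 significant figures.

9177 μs

L = 2000 × 8 = 16000 bits.
Transmission delays (L/R per hop): 8.42105, 0.727273, 14.5455, 1.33333 μs; sum = 25.0271 μs.
Propagation delays (d/s per hop): 1142.86, 5500, 1047.62, 1461.93 μs; sum = 9152.41 μs.
End-to-end = 9177 μs.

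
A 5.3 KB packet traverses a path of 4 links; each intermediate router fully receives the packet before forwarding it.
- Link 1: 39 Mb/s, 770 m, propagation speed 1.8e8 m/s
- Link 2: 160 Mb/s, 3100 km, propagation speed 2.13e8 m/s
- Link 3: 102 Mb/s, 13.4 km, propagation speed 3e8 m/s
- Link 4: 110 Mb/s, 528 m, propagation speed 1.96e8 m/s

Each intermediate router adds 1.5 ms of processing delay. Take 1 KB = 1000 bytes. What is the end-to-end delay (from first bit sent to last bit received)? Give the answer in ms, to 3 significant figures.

21.3 ms

L = 42400 bits.
Transmission delays (L/R per hop): 1.08718, 0.265, 0.415686, 0.385455 ms; sum = 2.15332 ms.
Propagation delays (d/s per hop): 0.00427778, 14.554, 0.0446667, 0.00269388 ms; sum = 14.6056 ms.
Processing at 3 router(s): 3 × 1.5 ms = 4.5 ms.
End-to-end = 21.3 ms.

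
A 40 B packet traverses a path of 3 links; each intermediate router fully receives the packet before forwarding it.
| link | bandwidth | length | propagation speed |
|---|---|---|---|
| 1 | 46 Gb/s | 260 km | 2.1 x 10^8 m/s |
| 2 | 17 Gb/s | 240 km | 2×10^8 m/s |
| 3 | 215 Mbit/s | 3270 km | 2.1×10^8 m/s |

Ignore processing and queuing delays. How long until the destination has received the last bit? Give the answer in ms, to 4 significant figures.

18.01 ms

L = 40 × 8 = 320 bits.
Transmission delays (L/R per hop): 6.95652e-06, 1.88235e-05, 0.00148837 ms; sum = 0.00151415 ms.
Propagation delays (d/s per hop): 1.2381, 1.2, 15.5714 ms; sum = 18.0095 ms.
End-to-end = 18.01 ms.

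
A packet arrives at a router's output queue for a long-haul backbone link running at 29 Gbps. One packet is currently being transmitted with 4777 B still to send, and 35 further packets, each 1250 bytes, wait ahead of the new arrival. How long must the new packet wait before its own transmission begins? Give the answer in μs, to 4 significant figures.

Each queued packet: L/R = 10000/29000000000 = 0.344828 μs.
35 queued → 12.069 μs.
Plus remaining 38216 bits of current packet: 1.31779 μs.
Queuing delay = 13.39 μs.

13.39 μs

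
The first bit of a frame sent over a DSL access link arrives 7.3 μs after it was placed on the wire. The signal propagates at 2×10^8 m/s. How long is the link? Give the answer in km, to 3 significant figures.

1.46 km

d = s × t_prop = 200000000 × 7.3e-06 = 1.46 km.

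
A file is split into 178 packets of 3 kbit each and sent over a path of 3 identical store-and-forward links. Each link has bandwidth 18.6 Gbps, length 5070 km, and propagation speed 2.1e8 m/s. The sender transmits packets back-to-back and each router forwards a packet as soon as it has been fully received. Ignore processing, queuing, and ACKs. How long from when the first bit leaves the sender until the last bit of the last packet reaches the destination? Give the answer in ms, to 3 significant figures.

Per-hop transmission t_tx = L/R = 3000/18600000000 = 0.00016129 ms.
Per-hop propagation t_prop = 5070000/210000000 = 24.1429 ms.
Pipeline fill: first packet needs 3·t_tx to clear all hops; remaining 177 packets each add one t_tx.
Total = (3+178-1)·t_tx + 3·t_prop = 180·0.00016129 + 3·24.1429 = 72.5 ms.

72.5 ms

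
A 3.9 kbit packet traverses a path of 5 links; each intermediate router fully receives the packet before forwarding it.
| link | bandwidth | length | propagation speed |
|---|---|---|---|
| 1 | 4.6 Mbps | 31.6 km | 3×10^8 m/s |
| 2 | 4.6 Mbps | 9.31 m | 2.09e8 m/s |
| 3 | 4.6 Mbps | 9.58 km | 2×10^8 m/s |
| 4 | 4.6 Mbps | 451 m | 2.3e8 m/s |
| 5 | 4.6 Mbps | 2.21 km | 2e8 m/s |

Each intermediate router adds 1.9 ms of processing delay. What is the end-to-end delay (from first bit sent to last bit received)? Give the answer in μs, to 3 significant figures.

L = 3900 bits.
Transmission delay per hop = L/R = 3900/4600000 = 847.826 μs; 5 hops → 4239.13 μs.
Propagation delays (d/s per hop): 105.333, 0.0445455, 47.9, 1.96087, 11.05 μs; sum = 166.289 μs.
Processing at 4 router(s): 4 × 1.9 ms = 7600 μs.
End-to-end = 12000 μs.

12000 μs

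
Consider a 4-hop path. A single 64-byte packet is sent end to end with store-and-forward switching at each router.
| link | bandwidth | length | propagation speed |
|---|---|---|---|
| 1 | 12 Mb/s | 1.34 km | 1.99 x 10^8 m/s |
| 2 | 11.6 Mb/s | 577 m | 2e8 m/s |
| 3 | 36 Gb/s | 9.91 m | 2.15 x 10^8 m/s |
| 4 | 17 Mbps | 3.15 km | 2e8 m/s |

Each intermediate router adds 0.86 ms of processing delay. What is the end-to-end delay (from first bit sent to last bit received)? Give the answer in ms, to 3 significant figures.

L = 64 × 8 = 512 bits.
Transmission delays (L/R per hop): 0.0426667, 0.0441379, 1.42222e-05, 0.0301176 ms; sum = 0.116936 ms.
Propagation delays (d/s per hop): 0.00673367, 0.002885, 4.6093e-05, 0.01575 ms; sum = 0.0254148 ms.
Processing at 3 router(s): 3 × 0.86 ms = 2.58 ms.
End-to-end = 2.72 ms.

2.72 ms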